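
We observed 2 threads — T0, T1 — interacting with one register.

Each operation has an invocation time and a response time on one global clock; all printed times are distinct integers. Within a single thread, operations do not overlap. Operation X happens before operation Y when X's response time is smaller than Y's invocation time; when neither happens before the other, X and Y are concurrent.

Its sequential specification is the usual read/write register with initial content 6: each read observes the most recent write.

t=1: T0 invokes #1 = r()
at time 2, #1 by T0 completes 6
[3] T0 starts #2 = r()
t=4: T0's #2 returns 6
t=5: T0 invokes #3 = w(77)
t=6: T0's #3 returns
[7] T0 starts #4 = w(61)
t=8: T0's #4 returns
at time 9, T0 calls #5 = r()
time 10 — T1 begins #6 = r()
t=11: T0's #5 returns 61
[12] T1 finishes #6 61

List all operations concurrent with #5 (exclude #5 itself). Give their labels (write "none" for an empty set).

overlap test against #5 [9,11]: concurrent iff the interval meets 9..11
#1 [1,2]: before
#2 [3,4]: before
#3 [5,6]: before
#4 [7,8]: before
#6 [10,12]: concurrent

#6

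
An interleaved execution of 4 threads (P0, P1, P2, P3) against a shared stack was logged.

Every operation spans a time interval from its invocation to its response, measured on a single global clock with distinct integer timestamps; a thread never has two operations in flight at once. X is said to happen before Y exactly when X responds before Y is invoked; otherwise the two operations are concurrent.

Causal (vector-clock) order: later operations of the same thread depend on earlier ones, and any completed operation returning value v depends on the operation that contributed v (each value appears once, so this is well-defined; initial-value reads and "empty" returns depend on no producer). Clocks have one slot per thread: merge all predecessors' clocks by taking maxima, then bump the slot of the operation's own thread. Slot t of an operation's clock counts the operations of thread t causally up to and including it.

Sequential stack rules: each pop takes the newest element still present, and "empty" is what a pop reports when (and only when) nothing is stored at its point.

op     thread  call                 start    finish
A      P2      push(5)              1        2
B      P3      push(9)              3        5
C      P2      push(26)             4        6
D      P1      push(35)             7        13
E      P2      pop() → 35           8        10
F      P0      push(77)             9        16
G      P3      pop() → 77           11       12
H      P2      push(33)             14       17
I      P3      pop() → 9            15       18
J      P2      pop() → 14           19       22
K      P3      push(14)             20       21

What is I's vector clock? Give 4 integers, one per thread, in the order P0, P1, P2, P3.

B, invoked 3, has no incoming edges; only P3's bump applies → (0, 0, 0, 1)
A, invoked 1, has no incoming edges; only P2's bump applies → (0, 0, 1, 0)
D, invoked 7, has no incoming edges; only P1's bump applies → (0, 1, 0, 0)
F, invoked 9, has no incoming edges; only P0's bump applies → (1, 0, 0, 0)
invoked at 4, C merges VC(A)=(0, 0, 1, 0) and bumps P2's slot → (0, 0, 2, 0)
invoked at 11, G merges VC(B)=(0, 0, 0, 1), VC(F)=(1, 0, 0, 0) and bumps P3's slot → (1, 0, 0, 2)
invoked at 8, E merges VC(C)=(0, 0, 2, 0), VC(D)=(0, 1, 0, 0) and bumps P2's slot → (0, 1, 3, 0)
invoked at 15, I merges VC(B)=(0, 0, 0, 1), VC(G)=(1, 0, 0, 2) and bumps P3's slot → (1, 0, 0, 3)
invoked at 14, H merges VC(E)=(0, 1, 3, 0) and bumps P2's slot → (0, 1, 4, 0)
invoked at 20, K merges VC(I)=(1, 0, 0, 3) and bumps P3's slot → (1, 0, 0, 4)
invoked at 19, J merges VC(H)=(0, 1, 4, 0), VC(K)=(1, 0, 0, 4) and bumps P2's slot → (1, 1, 5, 4)
target: VC(I) = (1, 0, 0, 3)

(1, 0, 0, 3)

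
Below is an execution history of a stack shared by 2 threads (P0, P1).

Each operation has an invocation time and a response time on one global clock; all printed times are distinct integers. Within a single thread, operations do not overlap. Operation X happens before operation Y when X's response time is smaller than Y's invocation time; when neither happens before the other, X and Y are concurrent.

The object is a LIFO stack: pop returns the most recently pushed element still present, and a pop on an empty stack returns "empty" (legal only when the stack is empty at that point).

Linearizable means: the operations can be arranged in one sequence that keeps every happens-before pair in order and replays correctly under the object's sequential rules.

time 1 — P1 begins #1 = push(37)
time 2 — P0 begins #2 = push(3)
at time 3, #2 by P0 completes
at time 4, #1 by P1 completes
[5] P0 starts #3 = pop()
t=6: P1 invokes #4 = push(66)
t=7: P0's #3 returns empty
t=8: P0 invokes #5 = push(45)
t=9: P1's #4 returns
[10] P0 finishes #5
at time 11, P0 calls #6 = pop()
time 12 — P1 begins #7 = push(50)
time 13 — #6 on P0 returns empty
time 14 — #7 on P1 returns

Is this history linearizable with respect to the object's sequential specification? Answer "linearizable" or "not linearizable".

prefix check: 1..6 passes, 1..7 fails once #3's time-7 response joins
the 3 completed operations admit 2 real-time orders; each fails the stack replay
include/drop combinations of the 1 pending operation (#4) were all tried; none helps
one such order, #1, #2, #3 (pending dropped), breaks at step 3 where #3 pop() → empty is illegal
one such order, #2, #1, #3 (pending dropped), breaks at step 3 where #3 pop() → empty is illegal

not linearizable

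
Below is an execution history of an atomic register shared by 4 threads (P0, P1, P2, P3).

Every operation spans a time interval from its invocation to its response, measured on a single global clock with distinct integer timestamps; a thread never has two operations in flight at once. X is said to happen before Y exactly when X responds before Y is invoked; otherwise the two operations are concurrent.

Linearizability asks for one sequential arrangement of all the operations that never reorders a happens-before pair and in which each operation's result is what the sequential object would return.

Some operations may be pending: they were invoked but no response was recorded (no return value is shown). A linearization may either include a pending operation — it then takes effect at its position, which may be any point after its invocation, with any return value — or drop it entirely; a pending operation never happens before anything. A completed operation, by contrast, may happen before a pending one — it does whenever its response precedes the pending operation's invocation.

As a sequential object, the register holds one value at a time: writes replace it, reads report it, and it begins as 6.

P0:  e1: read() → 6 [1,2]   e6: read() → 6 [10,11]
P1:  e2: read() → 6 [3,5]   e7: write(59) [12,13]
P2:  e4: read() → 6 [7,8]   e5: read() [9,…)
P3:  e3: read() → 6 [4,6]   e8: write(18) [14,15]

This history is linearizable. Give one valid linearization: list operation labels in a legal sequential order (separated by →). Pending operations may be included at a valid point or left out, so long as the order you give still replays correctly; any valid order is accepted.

after step 1 (e1 read() → 6): value 6
after step 2 (e2 read() → 6): value 6
after step 3 (e3 read() → 6): value 6
after step 4 (e4 read() → 6): value 6
after step 5 (e5 read() (pending, included)): value 6
after step 6 (e6 read() → 6): value 6
after step 7 (e7 write(59)): value 59
after step 8 (e8 write(18)): value 18

e1 → e2 → e3 → e4 → e5 → e6 → e7 → e8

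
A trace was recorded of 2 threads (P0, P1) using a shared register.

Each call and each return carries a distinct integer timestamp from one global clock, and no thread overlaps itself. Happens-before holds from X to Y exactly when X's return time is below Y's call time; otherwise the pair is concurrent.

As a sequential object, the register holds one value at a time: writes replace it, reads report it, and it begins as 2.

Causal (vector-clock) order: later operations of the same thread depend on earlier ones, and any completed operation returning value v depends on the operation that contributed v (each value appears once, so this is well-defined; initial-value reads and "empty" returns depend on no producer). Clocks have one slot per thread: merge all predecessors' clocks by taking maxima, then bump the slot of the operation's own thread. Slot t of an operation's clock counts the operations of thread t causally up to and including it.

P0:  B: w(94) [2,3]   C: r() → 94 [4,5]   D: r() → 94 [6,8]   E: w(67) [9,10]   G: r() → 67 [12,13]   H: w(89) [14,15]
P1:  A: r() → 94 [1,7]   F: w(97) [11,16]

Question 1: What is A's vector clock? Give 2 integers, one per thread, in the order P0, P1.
no predecessors for B (invoked 2): P0 increments from zero → (1, 0)
VC(A, invoked at 1): max of VC(B)=(1, 0), then +1 on thread P1 → (1, 1)
VC(C, invoked at 4): max of VC(B)=(1, 0), then +1 on thread P0 → (2, 0)
VC(F, invoked at 11): max of VC(A)=(1, 1), then +1 on thread P1 → (1, 2)
VC(D, invoked at 6): max of VC(B)=(1, 0), VC(C)=(2, 0), then +1 on thread P0 → (3, 0)
VC(E, invoked at 9): max of VC(D)=(3, 0), then +1 on thread P0 → (4, 0)
VC(G, invoked at 12): max of VC(E)=(4, 0), then +1 on thread P0 → (5, 0)
VC(H, invoked at 14): max of VC(G)=(5, 0), then +1 on thread P0 → (6, 0)
target: VC(A) = (1, 1)

(1, 1)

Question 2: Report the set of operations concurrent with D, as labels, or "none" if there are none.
D spans [6,8]: anything still running between times 6 and 8 counts as concurrent
A [1,7]: concurrent
B [2,3]: before
C [4,5]: before
E [9,10]: after
F [11,16]: after
G [12,13]: after
H [14,15]: after

A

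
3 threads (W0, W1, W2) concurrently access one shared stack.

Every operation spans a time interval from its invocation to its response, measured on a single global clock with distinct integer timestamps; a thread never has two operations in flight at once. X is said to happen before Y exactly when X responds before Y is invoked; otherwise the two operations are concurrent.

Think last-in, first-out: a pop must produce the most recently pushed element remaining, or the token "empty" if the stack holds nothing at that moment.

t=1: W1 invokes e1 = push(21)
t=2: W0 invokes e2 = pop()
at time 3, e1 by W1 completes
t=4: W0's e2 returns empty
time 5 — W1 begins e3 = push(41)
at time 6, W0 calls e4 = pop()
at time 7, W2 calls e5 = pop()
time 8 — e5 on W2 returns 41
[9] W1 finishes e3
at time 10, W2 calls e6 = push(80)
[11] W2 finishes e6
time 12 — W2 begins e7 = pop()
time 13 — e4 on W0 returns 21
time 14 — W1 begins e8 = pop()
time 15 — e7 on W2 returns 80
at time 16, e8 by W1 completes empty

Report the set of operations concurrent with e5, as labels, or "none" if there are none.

e5 runs from 7 to 8; window-overlapping ops are concurrent
e1 [1,3]: before
e2 [2,4]: before
e3 [5,9]: concurrent
e4 [6,13]: concurrent
e6 [10,11]: after
e7 [12,15]: after
e8 [14,16]: after

e3, e4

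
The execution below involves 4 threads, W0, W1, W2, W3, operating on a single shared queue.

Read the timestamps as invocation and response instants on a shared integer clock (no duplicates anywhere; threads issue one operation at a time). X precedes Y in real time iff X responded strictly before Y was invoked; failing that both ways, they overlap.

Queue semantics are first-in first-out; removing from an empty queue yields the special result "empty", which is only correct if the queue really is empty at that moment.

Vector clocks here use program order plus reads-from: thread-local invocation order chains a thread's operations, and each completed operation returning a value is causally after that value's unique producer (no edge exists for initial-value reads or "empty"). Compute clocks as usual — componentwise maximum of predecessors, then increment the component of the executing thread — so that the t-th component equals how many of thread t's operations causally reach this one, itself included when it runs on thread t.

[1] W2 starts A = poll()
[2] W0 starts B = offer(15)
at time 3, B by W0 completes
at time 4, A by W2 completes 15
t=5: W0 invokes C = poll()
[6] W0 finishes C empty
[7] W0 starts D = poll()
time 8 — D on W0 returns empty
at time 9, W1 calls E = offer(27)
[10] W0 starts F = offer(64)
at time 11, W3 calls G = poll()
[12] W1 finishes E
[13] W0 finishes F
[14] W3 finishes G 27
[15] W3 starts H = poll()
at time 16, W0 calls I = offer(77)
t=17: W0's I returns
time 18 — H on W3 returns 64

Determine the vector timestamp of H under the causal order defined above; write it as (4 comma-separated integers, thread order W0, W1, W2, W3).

(4, 1, 0, 2)

VC(E, invoked at 9): no causal predecessors; +1 on W1 → (0, 1, 0, 0)
VC(B, invoked at 2): no causal predecessors; +1 on W0 → (1, 0, 0, 0)
G, invoked 11, takes VC(E)=(0, 1, 0, 0) under max, adds 1 for W3 → (0, 1, 0, 1)
A, invoked 1, takes VC(B)=(1, 0, 0, 0) under max, adds 1 for W2 → (1, 0, 1, 0)
C, invoked 5, takes VC(B)=(1, 0, 0, 0) under max, adds 1 for W0 → (2, 0, 0, 0)
D, invoked 7, takes VC(C)=(2, 0, 0, 0) under max, adds 1 for W0 → (3, 0, 0, 0)
F, invoked 10, takes VC(D)=(3, 0, 0, 0) under max, adds 1 for W0 → (4, 0, 0, 0)
I, invoked 16, takes VC(F)=(4, 0, 0, 0) under max, adds 1 for W0 → (5, 0, 0, 0)
H, invoked 15, takes VC(F)=(4, 0, 0, 0), VC(G)=(0, 1, 0, 1) under max, adds 1 for W3 → (4, 1, 0, 2)
target: VC(H) = (4, 1, 0, 2)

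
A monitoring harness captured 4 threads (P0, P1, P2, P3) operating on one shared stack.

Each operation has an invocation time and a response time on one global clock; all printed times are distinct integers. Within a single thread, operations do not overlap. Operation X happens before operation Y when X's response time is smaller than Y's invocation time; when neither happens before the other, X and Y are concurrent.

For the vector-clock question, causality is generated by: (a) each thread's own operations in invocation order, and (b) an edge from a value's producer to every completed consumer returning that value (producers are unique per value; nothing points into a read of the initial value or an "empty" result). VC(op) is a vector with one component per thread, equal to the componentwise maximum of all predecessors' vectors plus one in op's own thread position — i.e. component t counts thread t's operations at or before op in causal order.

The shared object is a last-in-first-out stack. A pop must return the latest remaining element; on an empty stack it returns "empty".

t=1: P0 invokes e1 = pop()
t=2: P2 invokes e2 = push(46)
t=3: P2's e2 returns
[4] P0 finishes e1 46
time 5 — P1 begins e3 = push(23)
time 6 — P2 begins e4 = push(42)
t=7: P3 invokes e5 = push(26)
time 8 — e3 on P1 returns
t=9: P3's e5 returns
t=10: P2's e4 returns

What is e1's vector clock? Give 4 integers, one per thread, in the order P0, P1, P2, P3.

(1, 0, 1, 0)

no predecessors for e5 (invoked 7): P3 increments from zero → (0, 0, 0, 1)
no predecessors for e2 (invoked 2): P2 increments from zero → (0, 0, 1, 0)
no predecessors for e3 (invoked 5): P1 increments from zero → (0, 1, 0, 0)
invoked at 6, e4 merges VC(e2)=(0, 0, 1, 0) and bumps P2's slot → (0, 0, 2, 0)
invoked at 1, e1 merges VC(e2)=(0, 0, 1, 0) and bumps P0's slot → (1, 0, 1, 0)
target: VC(e1) = (1, 0, 1, 0)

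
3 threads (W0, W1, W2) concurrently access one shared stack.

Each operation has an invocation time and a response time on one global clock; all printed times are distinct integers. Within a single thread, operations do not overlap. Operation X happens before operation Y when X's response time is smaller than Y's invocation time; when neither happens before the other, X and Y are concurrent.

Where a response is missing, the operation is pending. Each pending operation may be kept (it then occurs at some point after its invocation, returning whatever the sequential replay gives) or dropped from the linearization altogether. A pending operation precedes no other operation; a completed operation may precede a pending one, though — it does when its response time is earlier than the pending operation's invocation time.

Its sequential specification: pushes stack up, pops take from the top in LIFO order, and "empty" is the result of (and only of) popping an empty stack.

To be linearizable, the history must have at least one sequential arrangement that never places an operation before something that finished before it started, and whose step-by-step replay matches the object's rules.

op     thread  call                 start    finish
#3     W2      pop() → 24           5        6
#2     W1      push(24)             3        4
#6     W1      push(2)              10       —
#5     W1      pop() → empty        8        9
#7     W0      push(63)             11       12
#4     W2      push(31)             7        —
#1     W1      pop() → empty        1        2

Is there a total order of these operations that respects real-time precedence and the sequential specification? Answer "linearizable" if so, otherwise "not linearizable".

linearizable

one valid linearization: #1, #2, #3, #5, #4, #6, #7
step 1: #1 pop() → empty — stack <>
step 2: #2 push(24) — stack <24>
step 3: #3 pop() → 24 — stack <>
step 4: #5 pop() → empty — stack <>
step 5: #4 push(31) (pending, included) — stack <31>
step 6: #6 push(2) (pending, included) — stack <31,2>
step 7: #7 push(63) — stack <31,2,63>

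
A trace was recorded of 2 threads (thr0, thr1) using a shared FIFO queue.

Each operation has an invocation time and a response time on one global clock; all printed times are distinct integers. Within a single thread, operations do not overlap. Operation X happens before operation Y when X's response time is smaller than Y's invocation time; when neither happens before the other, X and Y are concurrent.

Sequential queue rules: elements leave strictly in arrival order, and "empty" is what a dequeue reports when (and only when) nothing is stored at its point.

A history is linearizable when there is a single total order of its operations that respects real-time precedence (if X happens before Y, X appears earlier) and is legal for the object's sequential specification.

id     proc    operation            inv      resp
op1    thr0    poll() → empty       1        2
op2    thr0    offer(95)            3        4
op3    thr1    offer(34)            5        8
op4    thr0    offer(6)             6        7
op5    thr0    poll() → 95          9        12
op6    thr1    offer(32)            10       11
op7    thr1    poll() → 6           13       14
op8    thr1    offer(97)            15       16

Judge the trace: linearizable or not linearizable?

a witness: op1, op2, op4, op3, op5, op6, op7, op8
step 1: op1 poll() → empty — queue <>
step 2: op2 offer(95) — queue <95>
step 3: op4 offer(6) — queue <95,6>
step 4: op3 offer(34) — queue <95,6,34>
step 5: op5 poll() → 95 — queue <6,34>
step 6: op6 offer(32) — queue <6,34,32>
step 7: op7 poll() → 6 — queue <34,32>
step 8: op8 offer(97) — queue <34,32,97>

linearizable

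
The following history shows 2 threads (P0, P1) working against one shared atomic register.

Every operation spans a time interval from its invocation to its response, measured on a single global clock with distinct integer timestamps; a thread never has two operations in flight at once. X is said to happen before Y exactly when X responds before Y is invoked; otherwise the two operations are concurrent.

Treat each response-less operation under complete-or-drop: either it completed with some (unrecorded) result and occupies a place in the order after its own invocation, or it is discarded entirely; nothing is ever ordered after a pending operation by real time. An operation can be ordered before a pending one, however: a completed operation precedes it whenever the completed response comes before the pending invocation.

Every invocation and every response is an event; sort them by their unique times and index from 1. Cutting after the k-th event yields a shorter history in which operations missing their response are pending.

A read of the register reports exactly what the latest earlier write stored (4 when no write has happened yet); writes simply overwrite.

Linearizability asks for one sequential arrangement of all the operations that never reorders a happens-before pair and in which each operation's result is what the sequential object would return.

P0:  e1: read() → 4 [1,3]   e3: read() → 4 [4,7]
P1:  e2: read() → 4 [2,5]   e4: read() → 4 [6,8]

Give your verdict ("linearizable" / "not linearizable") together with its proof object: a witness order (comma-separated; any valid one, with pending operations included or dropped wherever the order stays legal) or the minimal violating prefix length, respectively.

linearizable — witness: e1, e2, e3, e4

step 1: e1 read() → 4 — value 4
step 2: e2 read() → 4 — value 4
step 3: e3 read() → 4 — value 4
step 4: e4 read() → 4 — value 4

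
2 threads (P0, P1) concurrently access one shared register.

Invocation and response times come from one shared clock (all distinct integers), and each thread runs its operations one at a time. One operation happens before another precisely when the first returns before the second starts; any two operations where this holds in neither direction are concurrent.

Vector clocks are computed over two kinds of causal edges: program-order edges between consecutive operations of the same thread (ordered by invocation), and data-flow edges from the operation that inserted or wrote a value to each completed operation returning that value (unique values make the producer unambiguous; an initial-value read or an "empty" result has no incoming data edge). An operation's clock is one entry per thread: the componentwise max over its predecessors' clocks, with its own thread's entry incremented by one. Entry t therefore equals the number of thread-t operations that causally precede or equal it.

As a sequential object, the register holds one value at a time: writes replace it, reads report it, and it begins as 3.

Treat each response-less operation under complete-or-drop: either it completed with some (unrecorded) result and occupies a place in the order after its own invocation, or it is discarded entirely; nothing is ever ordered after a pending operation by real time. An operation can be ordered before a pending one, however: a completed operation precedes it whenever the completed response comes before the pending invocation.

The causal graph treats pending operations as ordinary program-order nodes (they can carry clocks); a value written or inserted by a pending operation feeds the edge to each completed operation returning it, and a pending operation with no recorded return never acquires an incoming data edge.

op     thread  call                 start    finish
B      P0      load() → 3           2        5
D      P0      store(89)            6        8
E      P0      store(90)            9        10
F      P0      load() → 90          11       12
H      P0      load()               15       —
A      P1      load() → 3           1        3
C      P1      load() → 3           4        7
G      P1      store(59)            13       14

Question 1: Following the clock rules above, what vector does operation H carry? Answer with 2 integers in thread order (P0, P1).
Answer: (5, 0)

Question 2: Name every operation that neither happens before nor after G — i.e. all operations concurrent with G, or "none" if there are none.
Answer: none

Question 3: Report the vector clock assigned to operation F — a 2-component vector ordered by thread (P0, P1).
Answer: (4, 0)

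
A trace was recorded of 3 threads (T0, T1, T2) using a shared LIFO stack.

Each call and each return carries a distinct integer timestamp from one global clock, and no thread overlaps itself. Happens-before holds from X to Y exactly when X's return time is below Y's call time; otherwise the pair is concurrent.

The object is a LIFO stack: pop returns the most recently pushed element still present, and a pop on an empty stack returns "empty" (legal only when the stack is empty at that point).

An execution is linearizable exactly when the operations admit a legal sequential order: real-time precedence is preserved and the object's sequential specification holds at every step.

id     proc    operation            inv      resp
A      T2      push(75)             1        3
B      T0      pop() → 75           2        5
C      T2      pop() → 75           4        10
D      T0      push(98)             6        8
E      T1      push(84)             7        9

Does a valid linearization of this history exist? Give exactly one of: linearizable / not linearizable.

cut after 9 events: linearizable; cut after 10 events (C responds, time 10): not linearizable
checked exhaustively: 14 real-time-consistent orders of 5 completed operations, zero legal LIFO stack replays
for example A, B, C, D, E fails at step 3: C pop() → 75 is not legal there
for example A, B, C, E, D fails at step 3: C pop() → 75 is not legal there

not linearizable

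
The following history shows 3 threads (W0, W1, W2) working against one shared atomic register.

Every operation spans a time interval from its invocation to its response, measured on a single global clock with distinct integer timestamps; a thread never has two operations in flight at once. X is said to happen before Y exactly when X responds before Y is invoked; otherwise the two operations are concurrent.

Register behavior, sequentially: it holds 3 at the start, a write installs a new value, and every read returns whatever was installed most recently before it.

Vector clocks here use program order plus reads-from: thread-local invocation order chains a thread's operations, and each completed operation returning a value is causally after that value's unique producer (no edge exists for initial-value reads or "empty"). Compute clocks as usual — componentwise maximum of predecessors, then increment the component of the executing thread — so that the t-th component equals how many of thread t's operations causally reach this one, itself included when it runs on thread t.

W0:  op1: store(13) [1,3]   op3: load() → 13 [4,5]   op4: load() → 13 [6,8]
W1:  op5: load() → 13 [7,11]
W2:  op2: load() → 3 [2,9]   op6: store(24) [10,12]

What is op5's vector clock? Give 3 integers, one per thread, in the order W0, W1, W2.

(1, 1, 0)

op2, invoked 2, has no incoming edges; only W2's bump applies → (0, 0, 1)
op1, invoked 1, has no incoming edges; only W0's bump applies → (1, 0, 0)
op6, invoked 10, takes VC(op2)=(0, 0, 1) under max, adds 1 for W2 → (0, 0, 2)
op5, invoked 7, takes VC(op1)=(1, 0, 0) under max, adds 1 for W1 → (1, 1, 0)
op3, invoked 4, takes VC(op1)=(1, 0, 0) under max, adds 1 for W0 → (2, 0, 0)
op4, invoked 6, takes VC(op1)=(1, 0, 0), VC(op3)=(2, 0, 0) under max, adds 1 for W0 → (3, 0, 0)
target: VC(op5) = (1, 1, 0)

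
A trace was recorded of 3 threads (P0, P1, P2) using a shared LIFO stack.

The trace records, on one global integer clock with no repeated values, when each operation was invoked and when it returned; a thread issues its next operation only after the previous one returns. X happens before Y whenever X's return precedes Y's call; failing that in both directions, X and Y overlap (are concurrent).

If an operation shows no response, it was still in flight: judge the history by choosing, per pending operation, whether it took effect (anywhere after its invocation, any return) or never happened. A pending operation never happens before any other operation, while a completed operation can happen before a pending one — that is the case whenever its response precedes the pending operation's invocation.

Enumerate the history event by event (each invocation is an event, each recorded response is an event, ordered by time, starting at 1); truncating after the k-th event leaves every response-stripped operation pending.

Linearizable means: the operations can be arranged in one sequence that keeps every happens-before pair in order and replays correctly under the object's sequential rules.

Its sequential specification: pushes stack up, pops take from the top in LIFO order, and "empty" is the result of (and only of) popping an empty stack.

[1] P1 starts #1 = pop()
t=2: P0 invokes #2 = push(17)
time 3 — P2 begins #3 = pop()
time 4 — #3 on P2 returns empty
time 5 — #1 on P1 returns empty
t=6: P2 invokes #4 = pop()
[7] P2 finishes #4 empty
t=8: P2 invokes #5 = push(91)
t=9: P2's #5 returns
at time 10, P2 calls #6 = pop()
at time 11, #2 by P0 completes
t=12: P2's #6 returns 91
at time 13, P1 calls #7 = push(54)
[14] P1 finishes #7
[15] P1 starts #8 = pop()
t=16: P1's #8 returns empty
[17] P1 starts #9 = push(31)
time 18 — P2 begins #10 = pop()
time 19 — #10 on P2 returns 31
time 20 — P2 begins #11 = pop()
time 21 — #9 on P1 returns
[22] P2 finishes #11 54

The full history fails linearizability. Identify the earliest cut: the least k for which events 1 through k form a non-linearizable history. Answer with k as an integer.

16

events 1..15 are still linearizable — one witness is #1, #3, #4, #2, #5, #6, #7:
step 1: #1 pop() → empty — stack <>
step 2: #3 pop() → empty — stack <>
step 3: #4 pop() → empty — stack <>
step 4: #2 push(17) — stack <17>
step 5: #5 push(91) — stack <17,91>
step 6: #6 pop() → 91 — stack <17>
step 7: #7 push(54) — stack <17,54>
include event 16 — #8 responding at 16 — and every candidate order breaks
one such order, #1, #2, #3, #4, #5, #6, #7, #8, breaks at step 3 where #3 pop() → empty is illegal
one such order, #1, #3, #2, #4, #5, #6, #7, #8, breaks at step 4 where #4 pop() → empty is illegal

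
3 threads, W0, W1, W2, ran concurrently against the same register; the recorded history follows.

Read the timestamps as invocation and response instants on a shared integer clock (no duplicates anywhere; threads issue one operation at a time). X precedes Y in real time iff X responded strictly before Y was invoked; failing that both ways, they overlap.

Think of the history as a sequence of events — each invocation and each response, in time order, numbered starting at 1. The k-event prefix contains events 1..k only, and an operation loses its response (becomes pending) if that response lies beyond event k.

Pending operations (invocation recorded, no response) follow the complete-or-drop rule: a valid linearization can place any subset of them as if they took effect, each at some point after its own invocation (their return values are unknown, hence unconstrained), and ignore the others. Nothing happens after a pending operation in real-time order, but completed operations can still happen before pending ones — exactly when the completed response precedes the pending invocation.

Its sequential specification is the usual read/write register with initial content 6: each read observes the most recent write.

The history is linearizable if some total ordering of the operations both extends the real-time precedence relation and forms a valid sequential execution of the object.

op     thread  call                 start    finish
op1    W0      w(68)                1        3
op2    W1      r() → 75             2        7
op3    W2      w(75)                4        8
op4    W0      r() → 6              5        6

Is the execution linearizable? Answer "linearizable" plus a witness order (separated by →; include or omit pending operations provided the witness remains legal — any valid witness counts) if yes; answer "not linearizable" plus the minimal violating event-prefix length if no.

the violation lands at event 6, op4's response at time 6: events 1..5 linearize, events 1..6 do not
exactly one order of the 2 completed ops respects real time; the register replay fails
including or dropping the 2 pending operations (op2, op3) in any combination fails
one such order, op1, op4 (pending dropped), breaks at step 2 where op4 r() → 6 is illegal

not linearizable — minimal violating prefix: 6 events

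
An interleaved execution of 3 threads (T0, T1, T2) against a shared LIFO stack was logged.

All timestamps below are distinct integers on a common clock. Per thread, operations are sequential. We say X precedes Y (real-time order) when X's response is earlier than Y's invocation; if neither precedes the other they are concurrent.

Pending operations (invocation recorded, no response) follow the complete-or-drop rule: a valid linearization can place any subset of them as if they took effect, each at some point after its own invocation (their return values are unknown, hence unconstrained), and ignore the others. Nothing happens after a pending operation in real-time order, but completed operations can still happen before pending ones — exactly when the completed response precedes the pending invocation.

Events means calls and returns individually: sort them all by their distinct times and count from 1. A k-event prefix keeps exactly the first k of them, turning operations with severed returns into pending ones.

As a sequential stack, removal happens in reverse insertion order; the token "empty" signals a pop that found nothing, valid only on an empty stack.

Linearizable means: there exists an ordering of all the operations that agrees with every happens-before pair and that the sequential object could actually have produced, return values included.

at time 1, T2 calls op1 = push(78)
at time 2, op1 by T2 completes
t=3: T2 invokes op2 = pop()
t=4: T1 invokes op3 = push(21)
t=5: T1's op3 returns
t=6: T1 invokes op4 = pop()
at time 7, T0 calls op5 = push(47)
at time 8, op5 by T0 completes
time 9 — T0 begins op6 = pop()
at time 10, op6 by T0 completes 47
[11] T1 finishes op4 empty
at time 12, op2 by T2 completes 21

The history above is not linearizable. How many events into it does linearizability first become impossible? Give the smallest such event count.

events 1..10 are still linearizable — one witness is op1, op2, op3, op4, op5, op6:
after step 1 (op1 push(78)): stack <78>
after step 2 (op2 pop() (pending, included)): stack <>
after step 3 (op3 push(21)): stack <21>
after step 4 (op4 pop() (pending, included)): stack <>
after step 5 (op5 push(47)): stack <47>
after step 6 (op6 pop() → 47): stack <>
adding event 11 (op4 responds at 11) leaves no legal real-time order
no completion choice of the 1 pending operation (op2) rescues it — every subset was tried
one such order, op1, op3, op4, op5, op6 (pending dropped), breaks at step 3 where op4 pop() → empty is illegal
one such order, op1, op3, op5, op4, op6 (pending dropped), breaks at step 4 where op4 pop() → empty is illegal

11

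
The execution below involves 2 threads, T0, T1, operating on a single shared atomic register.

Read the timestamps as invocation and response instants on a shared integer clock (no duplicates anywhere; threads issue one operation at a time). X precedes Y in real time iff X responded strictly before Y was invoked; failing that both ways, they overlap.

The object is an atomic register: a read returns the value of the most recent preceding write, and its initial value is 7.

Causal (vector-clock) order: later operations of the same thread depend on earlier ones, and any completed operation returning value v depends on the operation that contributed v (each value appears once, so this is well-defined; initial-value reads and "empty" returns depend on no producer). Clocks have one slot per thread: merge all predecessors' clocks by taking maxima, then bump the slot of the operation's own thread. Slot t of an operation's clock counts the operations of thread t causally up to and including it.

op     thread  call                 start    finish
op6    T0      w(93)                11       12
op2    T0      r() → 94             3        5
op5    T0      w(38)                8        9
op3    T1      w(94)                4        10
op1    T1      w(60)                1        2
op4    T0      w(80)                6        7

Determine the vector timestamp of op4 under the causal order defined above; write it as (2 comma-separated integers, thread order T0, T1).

invoked at 1, op1 has no predecessors; its own T1 bump gives (0, 1)
VC(op3, invoked at 4): max of VC(op1)=(0, 1), then +1 on thread T1 → (0, 2)
VC(op2, invoked at 3): max of VC(op3)=(0, 2), then +1 on thread T0 → (1, 2)
VC(op4, invoked at 6): max of VC(op2)=(1, 2), then +1 on thread T0 → (2, 2)
VC(op5, invoked at 8): max of VC(op4)=(2, 2), then +1 on thread T0 → (3, 2)
VC(op6, invoked at 11): max of VC(op5)=(3, 2), then +1 on thread T0 → (4, 2)
target: VC(op4) = (2, 2)

(2, 2)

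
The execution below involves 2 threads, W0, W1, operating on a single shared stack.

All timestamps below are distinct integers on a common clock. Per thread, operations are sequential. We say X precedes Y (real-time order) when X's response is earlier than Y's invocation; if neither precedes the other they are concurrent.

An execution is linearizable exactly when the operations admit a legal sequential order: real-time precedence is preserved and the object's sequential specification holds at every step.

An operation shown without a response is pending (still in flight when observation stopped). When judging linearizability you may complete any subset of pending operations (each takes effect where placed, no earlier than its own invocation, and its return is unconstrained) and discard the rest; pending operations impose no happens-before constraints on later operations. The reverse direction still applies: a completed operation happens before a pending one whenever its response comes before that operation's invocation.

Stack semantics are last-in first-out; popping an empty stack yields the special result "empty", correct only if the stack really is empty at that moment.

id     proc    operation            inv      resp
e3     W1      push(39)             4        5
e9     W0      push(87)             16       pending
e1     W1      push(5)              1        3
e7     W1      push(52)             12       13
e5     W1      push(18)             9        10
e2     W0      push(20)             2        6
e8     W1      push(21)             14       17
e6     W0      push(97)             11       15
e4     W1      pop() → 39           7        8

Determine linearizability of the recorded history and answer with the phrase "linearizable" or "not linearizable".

linearizable

a witness: e1, e2, e3, e4, e5, e6, e7, e8
after step 1 (e1 push(5)): stack <5>
after step 2 (e2 push(20)): stack <5,20>
after step 3 (e3 push(39)): stack <5,20,39>
after step 4 (e4 pop() → 39): stack <5,20>
after step 5 (e5 push(18)): stack <5,20,18>
after step 6 (e6 push(97)): stack <5,20,18,97>
after step 7 (e7 push(52)): stack <5,20,18,97,52>
after step 8 (e8 push(21)): stack <5,20,18,97,52,21>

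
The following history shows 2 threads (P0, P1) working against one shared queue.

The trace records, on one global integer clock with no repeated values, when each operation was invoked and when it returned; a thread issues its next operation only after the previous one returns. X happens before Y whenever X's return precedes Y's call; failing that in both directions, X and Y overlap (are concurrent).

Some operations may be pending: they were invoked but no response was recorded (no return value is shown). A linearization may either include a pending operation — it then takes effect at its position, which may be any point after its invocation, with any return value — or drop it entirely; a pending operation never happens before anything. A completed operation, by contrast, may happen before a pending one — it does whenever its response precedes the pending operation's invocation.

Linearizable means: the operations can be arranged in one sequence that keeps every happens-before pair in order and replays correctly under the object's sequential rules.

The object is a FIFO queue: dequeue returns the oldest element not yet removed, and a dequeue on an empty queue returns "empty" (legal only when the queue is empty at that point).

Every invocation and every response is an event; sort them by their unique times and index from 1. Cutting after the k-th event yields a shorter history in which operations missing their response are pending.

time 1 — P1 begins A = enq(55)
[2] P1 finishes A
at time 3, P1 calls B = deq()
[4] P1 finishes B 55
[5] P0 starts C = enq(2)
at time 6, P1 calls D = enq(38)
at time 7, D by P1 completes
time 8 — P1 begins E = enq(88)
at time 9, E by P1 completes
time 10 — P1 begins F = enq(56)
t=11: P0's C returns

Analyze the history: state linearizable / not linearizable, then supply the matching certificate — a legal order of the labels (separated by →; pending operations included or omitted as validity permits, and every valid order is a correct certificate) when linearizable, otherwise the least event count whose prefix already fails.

linearizable — witness: A → B → C → D → E

1. A enq(55), leaving queue <55>
2. B deq() → 55, leaving queue <>
3. C enq(2), leaving queue <2>
4. D enq(38), leaving queue <2,38>
5. E enq(88), leaving queue <2,38,88>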